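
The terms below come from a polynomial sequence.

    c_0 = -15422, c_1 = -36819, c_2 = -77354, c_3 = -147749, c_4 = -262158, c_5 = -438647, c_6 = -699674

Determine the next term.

First differences: -21397, -40535, -70395, -114409, -176489, -261027
Second differences: -19138, -29860, -44014, -62080, -84538
Third differences: -10722, -14154, -18066, -22458
Fourth differences: -3432, -3912, -4392
Fifth differences: -480, -480
Constant fifth difference = -480, so extend:
-4392 − 480 = -4872;  -22458 − 4872 = -27330;  -84538 − 27330 = -111868;  -261027 − 111868 = -372895;  -699674 − 372895 = -1072569

-1072569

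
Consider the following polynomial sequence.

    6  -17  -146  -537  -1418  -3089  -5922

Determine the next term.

-10361

D1: -23, -129, -391, -881, -1671, -2833
D2: -106, -262, -490, -790, -1162
D3: -156, -228, -300, -372
D4: -72, -72, -72
Constant fourth difference = -72, so extend:
-372 − 72 = -444;  -1162 − 444 = -1606;  -2833 − 1606 = -4439;  -5922 − 4439 = -10361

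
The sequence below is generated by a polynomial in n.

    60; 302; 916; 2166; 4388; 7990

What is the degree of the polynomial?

4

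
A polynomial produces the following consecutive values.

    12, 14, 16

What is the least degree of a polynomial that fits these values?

1

2, 2
The first differences are constant, so the polynomial has degree 1.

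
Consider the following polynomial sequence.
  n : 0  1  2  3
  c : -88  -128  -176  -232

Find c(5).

First differences: -40, -48, -56
Second differences: -8, -8
The second differences are constant (-8).
-56 − 8 = -64;  -232 − 64 = -296
-64 − 8 = -72;  -296 − 72 = -368

-368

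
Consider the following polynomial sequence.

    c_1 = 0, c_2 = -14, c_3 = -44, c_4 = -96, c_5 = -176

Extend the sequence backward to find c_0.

4

Δ: -14  -30  -52  -80
Δ²: -16  -22  -28
Δ³: -6  -6
The third differences are constant at -6.
Work back: -16 + 6 = -10;  -14 + 10 = -4;  0 + 4 = 4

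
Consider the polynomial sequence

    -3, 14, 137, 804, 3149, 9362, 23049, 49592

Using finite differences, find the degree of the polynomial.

5

First differences: 17, 123, 667, 2345, 6213, 13687, 26543
Second differences: 106, 544, 1678, 3868, 7474, 12856
Third differences: 438, 1134, 2190, 3606, 5382
Fourth differences: 696, 1056, 1416, 1776
Fifth differences: 360, 360, 360
The fifth differences are constant, so the polynomial has degree 5.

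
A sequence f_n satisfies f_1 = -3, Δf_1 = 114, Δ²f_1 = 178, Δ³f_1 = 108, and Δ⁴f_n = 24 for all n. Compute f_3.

403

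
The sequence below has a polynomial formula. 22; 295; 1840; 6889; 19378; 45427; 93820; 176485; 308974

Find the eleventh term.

806632

273 , 1545 , 5049 , 12489 , 26049 , 48393 , 82665 , 132489
1272 , 3504 , 7440 , 13560 , 22344 , 34272 , 49824
2232 , 3936 , 6120 , 8784 , 11928 , 15552
1704 , 2184 , 2664 , 3144 , 3624
480 , 480 , 480 , 480
The fifth differences are constant (480).
3624 + 480 = 4104;  15552 + 4104 = 19656;  49824 + 19656 = 69480;  132489 + 69480 = 201969;  308974 + 201969 = 510943
4104 + 480 = 4584;  19656 + 4584 = 24240;  69480 + 24240 = 93720;  201969 + 93720 = 295689;  510943 + 295689 = 806632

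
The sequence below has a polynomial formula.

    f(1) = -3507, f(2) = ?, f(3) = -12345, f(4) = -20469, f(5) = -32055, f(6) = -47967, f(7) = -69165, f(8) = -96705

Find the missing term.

-6915

Using the last 6 terms:
Δ: -8124, -11586, -15912, -21198, -27540
Δ²: -3462, -4326, -5286, -6342
Δ³: -864, -960, -1056
Δ⁴: -96, -96
Constant fourth difference = -96.
Extend backward: -864 + 96 = -768;  -3462 + 768 = -2694;  -8124 + 2694 = -5430;  -12345 + 5430 = -6915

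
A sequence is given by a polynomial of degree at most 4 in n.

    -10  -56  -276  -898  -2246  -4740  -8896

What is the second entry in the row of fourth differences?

-96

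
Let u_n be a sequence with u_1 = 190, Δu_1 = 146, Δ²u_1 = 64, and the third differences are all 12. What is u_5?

Build the table forward from the leading diagonal:
Third differences: 12  12  12  12  12
Second differences: 64  76  88  100  112
First differences: 146  210  286  374  474
u: 190  336  546  832  1206

1206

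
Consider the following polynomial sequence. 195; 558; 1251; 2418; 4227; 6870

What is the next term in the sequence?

D1: 363  693  1167  1809  2643
D2: 330  474  642  834
D3: 144  168  192
D4: 24  24
Constant fourth difference = 24, so extend:
192 + 24 = 216;  834 + 216 = 1050;  2643 + 1050 = 3693;  6870 + 3693 = 10563

10563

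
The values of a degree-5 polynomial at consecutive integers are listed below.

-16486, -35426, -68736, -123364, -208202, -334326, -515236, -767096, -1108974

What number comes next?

First differences: -18940, -33310, -54628, -84838, -126124, -180910, -251860, -341878
Second differences: -14370, -21318, -30210, -41286, -54786, -70950, -90018
Third differences: -6948, -8892, -11076, -13500, -16164, -19068
Fourth differences: -1944, -2184, -2424, -2664, -2904
Fifth differences: -240, -240, -240, -240
Constant fifth difference = -240, so extend:
-2904 − 240 = -3144;  -19068 − 3144 = -22212;  -90018 − 22212 = -112230;  -341878 − 112230 = -454108;  -1108974 − 454108 = -1563082

-1563082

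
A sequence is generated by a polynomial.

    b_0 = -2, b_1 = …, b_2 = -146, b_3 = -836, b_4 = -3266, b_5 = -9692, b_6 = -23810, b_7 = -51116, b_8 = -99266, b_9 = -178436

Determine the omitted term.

-20

Using the last 8 terms:
-690, -2430, -6426, -14118, -27306, -48150, -79170
-1740, -3996, -7692, -13188, -20844, -31020
-2256, -3696, -5496, -7656, -10176
-1440, -1800, -2160, -2520
-360, -360, -360
Constant fifth difference = -360.
Extend backward: -1440 + 360 = -1080;  -2256 + 1080 = -1176;  -1740 + 1176 = -564;  -690 + 564 = -126;  -146 + 126 = -20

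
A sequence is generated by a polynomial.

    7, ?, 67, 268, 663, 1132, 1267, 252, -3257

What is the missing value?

Using the last 7 terms:
First differences: 201  395  469  135  -1015  -3509
Second differences: 194  74  -334  -1150  -2494
Third differences: -120  -408  -816  -1344
Fourth differences: -288  -408  -528
Fifth differences: -120  -120
Constant fifth difference = -120.
Extend backward: -288 + 120 = -168;  -120 + 168 = 48;  194 − 48 = 146;  201 − 146 = 55;  67 − 55 = 12

12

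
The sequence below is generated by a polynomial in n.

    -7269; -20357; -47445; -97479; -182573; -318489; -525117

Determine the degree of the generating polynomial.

D1: -13088, -27088, -50034, -85094, -135916, -206628
D2: -14000, -22946, -35060, -50822, -70712
D3: -8946, -12114, -15762, -19890
D4: -3168, -3648, -4128
D5: -480, -480
The fifth differences are constant, so the polynomial has degree 5.

5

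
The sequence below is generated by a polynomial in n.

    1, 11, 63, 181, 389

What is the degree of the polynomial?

D1: 10, 52, 118, 208
D2: 42, 66, 90
D3: 24, 24
The third differences are constant, so the polynomial has degree 3.

3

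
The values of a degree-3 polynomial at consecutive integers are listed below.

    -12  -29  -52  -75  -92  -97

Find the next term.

D1: -17  -23  -23  -17  -5
D2: -6  0  6  12
D3: 6  6  6
Constant third difference = 6, so extend:
12 + 6 = 18;  -5 + 18 = 13;  -97 + 13 = -84

-84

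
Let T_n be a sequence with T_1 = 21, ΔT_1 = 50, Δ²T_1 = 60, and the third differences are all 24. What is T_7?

1701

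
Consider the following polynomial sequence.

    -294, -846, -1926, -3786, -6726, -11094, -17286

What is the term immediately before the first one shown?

-66

-552  -1080  -1860  -2940  -4368  -6192
-528  -780  -1080  -1428  -1824
-252  -300  -348  -396
-48  -48  -48
The fourth differences are constant at -48.
Work back: -252 + 48 = -204;  -528 + 204 = -324;  -552 + 324 = -228;  -294 + 228 = -66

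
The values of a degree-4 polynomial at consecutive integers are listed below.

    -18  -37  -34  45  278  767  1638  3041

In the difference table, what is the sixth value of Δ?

871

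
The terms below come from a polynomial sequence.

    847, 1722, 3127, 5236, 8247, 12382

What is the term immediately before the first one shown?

Δ: 875  1405  2109  3011  4135
Δ²: 530  704  902  1124
Δ³: 174  198  222
Δ⁴: 24  24
The fourth differences are constant at 24.
Work back: 174 − 24 = 150;  530 − 150 = 380;  875 − 380 = 495;  847 − 495 = 352

352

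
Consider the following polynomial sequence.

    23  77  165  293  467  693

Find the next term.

First differences: 54  88  128  174  226
Second differences: 34  40  46  52
Third differences: 6  6  6
Third differences constant at 6.
52 + 6 = 58;  226 + 58 = 284;  693 + 284 = 977

977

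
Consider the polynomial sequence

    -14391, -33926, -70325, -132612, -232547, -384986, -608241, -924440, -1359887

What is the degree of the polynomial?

-19535, -36399, -62287, -99935, -152439, -223255, -316199, -435447
-16864, -25888, -37648, -52504, -70816, -92944, -119248
-9024, -11760, -14856, -18312, -22128, -26304
-2736, -3096, -3456, -3816, -4176
-360, -360, -360, -360
The fifth differences are constant, so the polynomial has degree 5.

5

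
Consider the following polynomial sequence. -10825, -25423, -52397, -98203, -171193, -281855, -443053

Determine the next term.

-670267

-14598, -26974, -45806, -72990, -110662, -161198
-12376, -18832, -27184, -37672, -50536
-6456, -8352, -10488, -12864
-1896, -2136, -2376
-240, -240
Fifth differences constant at -240.
-2376 − 240 = -2616;  -12864 − 2616 = -15480;  -50536 − 15480 = -66016;  -161198 − 66016 = -227214;  -443053 − 227214 = -670267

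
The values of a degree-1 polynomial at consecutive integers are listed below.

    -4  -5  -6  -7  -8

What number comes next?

-1 , -1 , -1 , -1
The first differences are constant (-1).
-8 − 1 = -9

-9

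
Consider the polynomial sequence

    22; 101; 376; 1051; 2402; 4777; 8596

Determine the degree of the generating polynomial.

First differences: 79, 275, 675, 1351, 2375, 3819
Second differences: 196, 400, 676, 1024, 1444
Third differences: 204, 276, 348, 420
Fourth differences: 72, 72, 72
The fourth differences are constant, so the polynomial has degree 4.

4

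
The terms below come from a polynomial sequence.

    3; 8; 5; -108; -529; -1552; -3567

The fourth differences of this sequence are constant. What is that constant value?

-96

D1: 5, -3, -113, -421, -1023, -2015
D2: -8, -110, -308, -602, -992
D3: -102, -198, -294, -390
D4: -96, -96, -96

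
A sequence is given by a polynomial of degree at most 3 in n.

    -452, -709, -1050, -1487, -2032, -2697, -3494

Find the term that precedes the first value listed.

-267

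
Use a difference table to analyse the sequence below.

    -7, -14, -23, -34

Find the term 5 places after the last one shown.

-119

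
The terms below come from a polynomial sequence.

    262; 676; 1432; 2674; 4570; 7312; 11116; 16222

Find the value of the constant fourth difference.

24

D1: 414, 756, 1242, 1896, 2742, 3804, 5106
D2: 342, 486, 654, 846, 1062, 1302
D3: 144, 168, 192, 216, 240
D4: 24, 24, 24, 24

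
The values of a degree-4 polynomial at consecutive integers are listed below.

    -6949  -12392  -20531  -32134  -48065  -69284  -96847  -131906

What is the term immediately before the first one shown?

First differences: -5443, -8139, -11603, -15931, -21219, -27563, -35059
Second differences: -2696, -3464, -4328, -5288, -6344, -7496
Third differences: -768, -864, -960, -1056, -1152
Fourth differences: -96, -96, -96, -96
The fourth differences are constant at -96.
Work back: -768 + 96 = -672;  -2696 + 672 = -2024;  -5443 + 2024 = -3419;  -6949 + 3419 = -3530

-3530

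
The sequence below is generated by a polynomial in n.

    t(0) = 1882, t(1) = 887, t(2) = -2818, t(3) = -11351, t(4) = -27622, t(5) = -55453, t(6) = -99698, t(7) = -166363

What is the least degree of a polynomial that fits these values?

Δ: -995, -3705, -8533, -16271, -27831, -44245, -66665
Δ²: -2710, -4828, -7738, -11560, -16414, -22420
Δ³: -2118, -2910, -3822, -4854, -6006
Δ⁴: -792, -912, -1032, -1152
Δ⁵: -120, -120, -120
The fifth differences are constant, so the polynomial has degree 5.

5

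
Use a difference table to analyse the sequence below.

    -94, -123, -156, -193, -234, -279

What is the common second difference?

First differences: -29, -33, -37, -41, -45
Second differences: -4, -4, -4, -4

-4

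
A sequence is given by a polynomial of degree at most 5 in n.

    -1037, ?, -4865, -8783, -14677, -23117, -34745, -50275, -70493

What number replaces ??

-2425

Using the last 7 terms:
-3918, -5894, -8440, -11628, -15530, -20218
-1976, -2546, -3188, -3902, -4688
-570, -642, -714, -786
-72, -72, -72
Constant fourth difference = -72.
Extend backward: -570 + 72 = -498;  -1976 + 498 = -1478;  -3918 + 1478 = -2440;  -4865 + 2440 = -2425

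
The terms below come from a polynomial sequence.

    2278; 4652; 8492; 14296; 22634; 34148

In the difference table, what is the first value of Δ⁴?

First differences: 2374, 3840, 5804, 8338, 11514
Second differences: 1466, 1964, 2534, 3176
Third differences: 498, 570, 642
Fourth differences: 72, 72

72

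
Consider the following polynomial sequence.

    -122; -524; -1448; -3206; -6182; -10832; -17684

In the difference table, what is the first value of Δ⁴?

-72

Δ: -402, -924, -1758, -2976, -4650, -6852
Δ²: -522, -834, -1218, -1674, -2202
Δ³: -312, -384, -456, -528
Δ⁴: -72, -72, -72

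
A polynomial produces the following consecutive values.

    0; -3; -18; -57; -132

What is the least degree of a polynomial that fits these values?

3

D1: -3, -15, -39, -75
D2: -12, -24, -36
D3: -12, -12
The third differences are constant, so the polynomial has degree 3.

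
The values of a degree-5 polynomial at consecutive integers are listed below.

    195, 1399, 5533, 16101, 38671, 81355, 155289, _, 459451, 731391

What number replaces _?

Using the first 7 terms:
D1: 1204  4134  10568  22570  42684  73934
D2: 2930  6434  12002  20114  31250
D3: 3504  5568  8112  11136
D4: 2064  2544  3024
D5: 480  480
Constant fifth difference = 480.
Extend forward: 3024 + 480 = 3504;  11136 + 3504 = 14640;  31250 + 14640 = 45890;  73934 + 45890 = 119824;  155289 + 119824 = 275113

275113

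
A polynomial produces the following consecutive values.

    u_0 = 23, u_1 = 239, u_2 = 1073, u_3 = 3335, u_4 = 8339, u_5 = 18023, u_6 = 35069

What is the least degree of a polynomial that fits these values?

Δ: 216, 834, 2262, 5004, 9684, 17046
Δ²: 618, 1428, 2742, 4680, 7362
Δ³: 810, 1314, 1938, 2682
Δ⁴: 504, 624, 744
Δ⁵: 120, 120
The fifth differences are constant, so the polynomial has degree 5.

5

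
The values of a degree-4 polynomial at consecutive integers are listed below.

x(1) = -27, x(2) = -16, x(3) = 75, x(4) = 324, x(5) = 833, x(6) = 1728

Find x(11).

First differences: 11, 91, 249, 509, 895
Second differences: 80, 158, 260, 386
Third differences: 78, 102, 126
Fourth differences: 24, 24
Fourth differences constant at 24.
126 + 24 = 150;  386 + 150 = 536;  895 + 536 = 1431;  1728 + 1431 = 3159
150 + 24 = 174;  536 + 174 = 710;  1431 + 710 = 2141;  3159 + 2141 = 5300
174 + 24 = 198;  710 + 198 = 908;  2141 + 908 = 3049;  5300 + 3049 = 8349
198 + 24 = 222;  908 + 222 = 1130;  3049 + 1130 = 4179;  8349 + 4179 = 12528
222 + 24 = 246;  1130 + 246 = 1376;  4179 + 1376 = 5555;  12528 + 5555 = 18083

18083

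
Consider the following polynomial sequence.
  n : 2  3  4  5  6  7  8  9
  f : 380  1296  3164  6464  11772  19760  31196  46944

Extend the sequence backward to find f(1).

32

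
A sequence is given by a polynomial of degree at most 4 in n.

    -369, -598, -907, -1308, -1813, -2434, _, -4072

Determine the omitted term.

-3183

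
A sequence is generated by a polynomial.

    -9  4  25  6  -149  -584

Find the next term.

D1: 13 , 21 , -19 , -155 , -435
D2: 8 , -40 , -136 , -280
D3: -48 , -96 , -144
D4: -48 , -48
Constant fourth difference = -48, so extend:
-144 − 48 = -192;  -280 − 192 = -472;  -435 − 472 = -907;  -584 − 907 = -1491

-1491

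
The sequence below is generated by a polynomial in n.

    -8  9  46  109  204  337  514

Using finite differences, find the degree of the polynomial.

Δ: 17, 37, 63, 95, 133, 177
Δ²: 20, 26, 32, 38, 44
Δ³: 6, 6, 6, 6
The third differences are constant, so the polynomial has degree 3.

3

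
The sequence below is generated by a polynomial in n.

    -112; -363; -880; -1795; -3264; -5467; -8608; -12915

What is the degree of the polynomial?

D1: -251, -517, -915, -1469, -2203, -3141, -4307
D2: -266, -398, -554, -734, -938, -1166
D3: -132, -156, -180, -204, -228
D4: -24, -24, -24, -24
The fourth differences are constant, so the polynomial has degree 4.

4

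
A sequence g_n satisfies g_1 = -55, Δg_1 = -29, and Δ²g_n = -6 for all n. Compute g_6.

-260

Build the table forward from the leading diagonal:
Second differences: -6, -6, -6, -6, -6, -6
First differences: -29, -35, -41, -47, -53, -59
g: -55, -84, -119, -160, -207, -260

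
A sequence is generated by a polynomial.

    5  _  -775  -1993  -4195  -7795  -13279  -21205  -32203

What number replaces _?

-199

Using the last 7 terms:
D1: -1218, -2202, -3600, -5484, -7926, -10998
D2: -984, -1398, -1884, -2442, -3072
D3: -414, -486, -558, -630
D4: -72, -72, -72
Constant fourth difference = -72.
Extend backward: -414 + 72 = -342;  -984 + 342 = -642;  -1218 + 642 = -576;  -775 + 576 = -199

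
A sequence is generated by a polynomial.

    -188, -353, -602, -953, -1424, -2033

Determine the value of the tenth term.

First differences: -165 , -249 , -351 , -471 , -609
Second differences: -84 , -102 , -120 , -138
Third differences: -18 , -18 , -18
Constant third difference = -18, so extend:
-138 − 18 = -156;  -609 − 156 = -765;  -2033 − 765 = -2798
-156 − 18 = -174;  -765 − 174 = -939;  -2798 − 939 = -3737
-174 − 18 = -192;  -939 − 192 = -1131;  -3737 − 1131 = -4868
-192 − 18 = -210;  -1131 − 210 = -1341;  -4868 − 1341 = -6209

-6209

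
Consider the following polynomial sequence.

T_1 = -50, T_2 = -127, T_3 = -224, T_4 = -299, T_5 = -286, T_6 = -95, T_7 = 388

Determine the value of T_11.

D1: -77 , -97 , -75 , 13 , 191 , 483
D2: -20 , 22 , 88 , 178 , 292
D3: 42 , 66 , 90 , 114
D4: 24 , 24 , 24
Constant fourth difference = 24, so extend:
114 + 24 = 138;  292 + 138 = 430;  483 + 430 = 913;  388 + 913 = 1301
138 + 24 = 162;  430 + 162 = 592;  913 + 592 = 1505;  1301 + 1505 = 2806
162 + 24 = 186;  592 + 186 = 778;  1505 + 778 = 2283;  2806 + 2283 = 5089
186 + 24 = 210;  778 + 210 = 988;  2283 + 988 = 3271;  5089 + 3271 = 8360

8360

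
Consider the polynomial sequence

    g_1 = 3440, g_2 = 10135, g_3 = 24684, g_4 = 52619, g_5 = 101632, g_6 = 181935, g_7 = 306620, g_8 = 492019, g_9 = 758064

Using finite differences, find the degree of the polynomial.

5

D1: 6695, 14549, 27935, 49013, 80303, 124685, 185399, 266045
D2: 7854, 13386, 21078, 31290, 44382, 60714, 80646
D3: 5532, 7692, 10212, 13092, 16332, 19932
D4: 2160, 2520, 2880, 3240, 3600
D5: 360, 360, 360, 360
The fifth differences are constant, so the polynomial has degree 5.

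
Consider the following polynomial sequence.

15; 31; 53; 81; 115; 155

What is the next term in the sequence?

D1: 16 , 22 , 28 , 34 , 40
D2: 6 , 6 , 6 , 6
Second differences constant at 6.
40 + 6 = 46;  155 + 46 = 201

201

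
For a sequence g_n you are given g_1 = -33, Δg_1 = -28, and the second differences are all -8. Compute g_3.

-97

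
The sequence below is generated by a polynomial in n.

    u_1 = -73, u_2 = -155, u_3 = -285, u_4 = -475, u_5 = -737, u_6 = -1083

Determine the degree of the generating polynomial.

3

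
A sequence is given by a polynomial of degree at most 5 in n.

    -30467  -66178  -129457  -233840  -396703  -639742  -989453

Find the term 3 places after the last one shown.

-35711  -63279  -104383  -162863  -243039  -349711
-27568  -41104  -58480  -80176  -106672
-13536  -17376  -21696  -26496
-3840  -4320  -4800
-480  -480
The fifth differences are constant (-480).
-4800 − 480 = -5280;  -26496 − 5280 = -31776;  -106672 − 31776 = -138448;  -349711 − 138448 = -488159;  -989453 − 488159 = -1477612
-5280 − 480 = -5760;  -31776 − 5760 = -37536;  -138448 − 37536 = -175984;  -488159 − 175984 = -664143;  -1477612 − 664143 = -2141755
-5760 − 480 = -6240;  -37536 − 6240 = -43776;  -175984 − 43776 = -219760;  -664143 − 219760 = -883903;  -2141755 − 883903 = -3025658

-3025658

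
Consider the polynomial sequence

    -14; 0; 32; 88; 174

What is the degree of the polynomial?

14, 32, 56, 86
18, 24, 30
6, 6
The third differences are constant, so the polynomial has degree 3.

3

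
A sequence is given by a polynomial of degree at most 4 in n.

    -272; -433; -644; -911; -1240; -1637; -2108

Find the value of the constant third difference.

-6

First differences: -161, -211, -267, -329, -397, -471
Second differences: -50, -56, -62, -68, -74
Third differences: -6, -6, -6, -6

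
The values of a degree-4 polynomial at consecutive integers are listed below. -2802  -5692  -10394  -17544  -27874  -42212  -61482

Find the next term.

-86704

First differences: -2890  -4702  -7150  -10330  -14338  -19270
Second differences: -1812  -2448  -3180  -4008  -4932
Third differences: -636  -732  -828  -924
Fourth differences: -96  -96  -96
Constant fourth difference = -96, so extend:
-924 − 96 = -1020;  -4932 − 1020 = -5952;  -19270 − 5952 = -25222;  -61482 − 25222 = -86704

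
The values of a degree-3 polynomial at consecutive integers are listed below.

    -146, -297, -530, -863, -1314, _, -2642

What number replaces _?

Using the first 5 terms:
First differences: -151, -233, -333, -451
Second differences: -82, -100, -118
Third differences: -18, -18
Constant third difference = -18.
Extend forward: -118 − 18 = -136;  -451 − 136 = -587;  -1314 − 587 = -1901

-1901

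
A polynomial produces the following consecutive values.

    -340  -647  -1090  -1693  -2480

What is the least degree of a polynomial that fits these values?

First differences: -307, -443, -603, -787
Second differences: -136, -160, -184
Third differences: -24, -24
The third differences are constant, so the polynomial has degree 3.

3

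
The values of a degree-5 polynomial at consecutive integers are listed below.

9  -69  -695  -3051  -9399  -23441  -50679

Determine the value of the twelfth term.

Δ: -78  -626  -2356  -6348  -14042  -27238
Δ²: -548  -1730  -3992  -7694  -13196
Δ³: -1182  -2262  -3702  -5502
Δ⁴: -1080  -1440  -1800
Δ⁵: -360  -360
Constant fifth difference = -360, so extend:
-1800 − 360 = -2160;  -5502 − 2160 = -7662;  -13196 − 7662 = -20858;  -27238 − 20858 = -48096;  -50679 − 48096 = -98775
-2160 − 360 = -2520;  -7662 − 2520 = -10182;  -20858 − 10182 = -31040;  -48096 − 31040 = -79136;  -98775 − 79136 = -177911
-2520 − 360 = -2880;  -10182 − 2880 = -13062;  -31040 − 13062 = -44102;  -79136 − 44102 = -123238;  -177911 − 123238 = -301149
-2880 − 360 = -3240;  -13062 − 3240 = -16302;  -44102 − 16302 = -60404;  -123238 − 60404 = -183642;  -301149 − 183642 = -484791
-3240 − 360 = -3600;  -16302 − 3600 = -19902;  -60404 − 19902 = -80306;  -183642 − 80306 = -263948;  -484791 − 263948 = -748739

-748739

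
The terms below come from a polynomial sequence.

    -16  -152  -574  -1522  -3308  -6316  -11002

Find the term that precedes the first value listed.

D1: -136  -422  -948  -1786  -3008  -4686
D2: -286  -526  -838  -1222  -1678
D3: -240  -312  -384  -456
D4: -72  -72  -72
The fourth differences are constant at -72.
Work back: -240 + 72 = -168;  -286 + 168 = -118;  -136 + 118 = -18;  -16 + 18 = 2

2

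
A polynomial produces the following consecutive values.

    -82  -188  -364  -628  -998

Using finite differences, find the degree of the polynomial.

3

-106, -176, -264, -370
-70, -88, -106
-18, -18
The third differences are constant, so the polynomial has degree 3.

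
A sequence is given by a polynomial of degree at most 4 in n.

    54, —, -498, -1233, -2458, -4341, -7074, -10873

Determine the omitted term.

Using the last 6 terms:
-735, -1225, -1883, -2733, -3799
-490, -658, -850, -1066
-168, -192, -216
-24, -24
Constant fourth difference = -24.
Extend backward: -168 + 24 = -144;  -490 + 144 = -346;  -735 + 346 = -389;  -498 + 389 = -109

-109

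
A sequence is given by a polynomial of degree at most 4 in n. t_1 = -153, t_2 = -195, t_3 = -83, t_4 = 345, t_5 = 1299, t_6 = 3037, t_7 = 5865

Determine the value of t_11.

-42, 112, 428, 954, 1738, 2828
154, 316, 526, 784, 1090
162, 210, 258, 306
48, 48, 48
Fourth differences constant at 48.
306 + 48 = 354;  1090 + 354 = 1444;  2828 + 1444 = 4272;  5865 + 4272 = 10137
354 + 48 = 402;  1444 + 402 = 1846;  4272 + 1846 = 6118;  10137 + 6118 = 16255
402 + 48 = 450;  1846 + 450 = 2296;  6118 + 2296 = 8414;  16255 + 8414 = 24669
450 + 48 = 498;  2296 + 498 = 2794;  8414 + 2794 = 11208;  24669 + 11208 = 35877

35877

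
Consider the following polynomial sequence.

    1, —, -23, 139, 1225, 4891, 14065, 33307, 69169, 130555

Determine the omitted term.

Using the last 8 terms:
First differences: 162  1086  3666  9174  19242  35862  61386
Second differences: 924  2580  5508  10068  16620  25524
Third differences: 1656  2928  4560  6552  8904
Fourth differences: 1272  1632  1992  2352
Fifth differences: 360  360  360
Constant fifth difference = 360.
Extend backward: 1272 − 360 = 912;  1656 − 912 = 744;  924 − 744 = 180;  162 − 180 = -18;  -23 + 18 = -5

-5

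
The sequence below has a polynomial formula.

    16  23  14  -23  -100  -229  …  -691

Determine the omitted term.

-422

Using the first 6 terms:
First differences: 7, -9, -37, -77, -129
Second differences: -16, -28, -40, -52
Third differences: -12, -12, -12
Constant third difference = -12.
Extend forward: -52 − 12 = -64;  -129 − 64 = -193;  -229 − 193 = -422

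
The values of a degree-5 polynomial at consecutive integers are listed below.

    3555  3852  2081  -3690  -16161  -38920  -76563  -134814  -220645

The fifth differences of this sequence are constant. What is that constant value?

-120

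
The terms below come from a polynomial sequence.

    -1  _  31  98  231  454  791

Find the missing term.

6

Using the last 5 terms:
67  133  223  337
66  90  114
24  24
Constant third difference = 24.
Extend backward: 66 − 24 = 42;  67 − 42 = 25;  31 − 25 = 6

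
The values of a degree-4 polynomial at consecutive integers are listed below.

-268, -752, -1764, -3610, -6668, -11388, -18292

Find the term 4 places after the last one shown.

-80708

First differences: -484, -1012, -1846, -3058, -4720, -6904
Second differences: -528, -834, -1212, -1662, -2184
Third differences: -306, -378, -450, -522
Fourth differences: -72, -72, -72
Constant fourth difference = -72, so extend:
-522 − 72 = -594;  -2184 − 594 = -2778;  -6904 − 2778 = -9682;  -18292 − 9682 = -27974
-594 − 72 = -666;  -2778 − 666 = -3444;  -9682 − 3444 = -13126;  -27974 − 13126 = -41100
-666 − 72 = -738;  -3444 − 738 = -4182;  -13126 − 4182 = -17308;  -41100 − 17308 = -58408
-738 − 72 = -810;  -4182 − 810 = -4992;  -17308 − 4992 = -22300;  -58408 − 22300 = -80708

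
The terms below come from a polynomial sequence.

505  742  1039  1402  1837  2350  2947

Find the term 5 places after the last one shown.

7402

First differences: 237, 297, 363, 435, 513, 597
Second differences: 60, 66, 72, 78, 84
Third differences: 6, 6, 6, 6
Constant third difference = 6, so extend:
84 + 6 = 90;  597 + 90 = 687;  2947 + 687 = 3634
90 + 6 = 96;  687 + 96 = 783;  3634 + 783 = 4417
96 + 6 = 102;  783 + 102 = 885;  4417 + 885 = 5302
102 + 6 = 108;  885 + 108 = 993;  5302 + 993 = 6295
108 + 6 = 114;  993 + 114 = 1107;  6295 + 1107 = 7402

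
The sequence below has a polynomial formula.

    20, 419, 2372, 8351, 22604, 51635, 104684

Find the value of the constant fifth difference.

480

First differences: 399, 1953, 5979, 14253, 29031, 53049
Second differences: 1554, 4026, 8274, 14778, 24018
Third differences: 2472, 4248, 6504, 9240
Fourth differences: 1776, 2256, 2736
Fifth differences: 480, 480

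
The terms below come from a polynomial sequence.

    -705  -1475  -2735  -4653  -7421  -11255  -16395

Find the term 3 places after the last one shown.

-42411

Δ: -770, -1260, -1918, -2768, -3834, -5140
Δ²: -490, -658, -850, -1066, -1306
Δ³: -168, -192, -216, -240
Δ⁴: -24, -24, -24
Constant fourth difference = -24, so extend:
-240 − 24 = -264;  -1306 − 264 = -1570;  -5140 − 1570 = -6710;  -16395 − 6710 = -23105
-264 − 24 = -288;  -1570 − 288 = -1858;  -6710 − 1858 = -8568;  -23105 − 8568 = -31673
-288 − 24 = -312;  -1858 − 312 = -2170;  -8568 − 2170 = -10738;  -31673 − 10738 = -42411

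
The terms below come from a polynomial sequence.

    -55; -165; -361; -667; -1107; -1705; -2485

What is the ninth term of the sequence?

Δ: -110, -196, -306, -440, -598, -780
Δ²: -86, -110, -134, -158, -182
Δ³: -24, -24, -24, -24
Third differences constant at -24.
-182 − 24 = -206;  -780 − 206 = -986;  -2485 − 986 = -3471
-206 − 24 = -230;  -986 − 230 = -1216;  -3471 − 1216 = -4687

-4687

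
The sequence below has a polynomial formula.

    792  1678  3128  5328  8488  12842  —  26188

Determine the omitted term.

Using the first 6 terms:
Δ: 886  1450  2200  3160  4354
Δ²: 564  750  960  1194
Δ³: 186  210  234
Δ⁴: 24  24
Constant fourth difference = 24.
Extend forward: 234 + 24 = 258;  1194 + 258 = 1452;  4354 + 1452 = 5806;  12842 + 5806 = 18648

18648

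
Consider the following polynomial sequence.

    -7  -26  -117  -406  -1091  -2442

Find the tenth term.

-22426

D1: -19, -91, -289, -685, -1351
D2: -72, -198, -396, -666
D3: -126, -198, -270
D4: -72, -72
Fourth differences constant at -72.
-270 − 72 = -342;  -666 − 342 = -1008;  -1351 − 1008 = -2359;  -2442 − 2359 = -4801
-342 − 72 = -414;  -1008 − 414 = -1422;  -2359 − 1422 = -3781;  -4801 − 3781 = -8582
-414 − 72 = -486;  -1422 − 486 = -1908;  -3781 − 1908 = -5689;  -8582 − 5689 = -14271
-486 − 72 = -558;  -1908 − 558 = -2466;  -5689 − 2466 = -8155;  -14271 − 8155 = -22426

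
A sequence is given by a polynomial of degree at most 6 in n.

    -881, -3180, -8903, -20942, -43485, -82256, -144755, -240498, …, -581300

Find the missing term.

Using the first 8 terms:
Δ: -2299, -5723, -12039, -22543, -38771, -62499, -95743
Δ²: -3424, -6316, -10504, -16228, -23728, -33244
Δ³: -2892, -4188, -5724, -7500, -9516
Δ⁴: -1296, -1536, -1776, -2016
Δ⁵: -240, -240, -240
Constant fifth difference = -240.
Extend forward: -2016 − 240 = -2256;  -9516 − 2256 = -11772;  -33244 − 11772 = -45016;  -95743 − 45016 = -140759;  -240498 − 140759 = -381257

-381257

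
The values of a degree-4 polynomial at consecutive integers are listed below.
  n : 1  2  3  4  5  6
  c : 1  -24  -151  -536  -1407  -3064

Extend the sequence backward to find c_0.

8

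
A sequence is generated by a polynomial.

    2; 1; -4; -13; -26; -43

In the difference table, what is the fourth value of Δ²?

-4

D1: -1, -5, -9, -13, -17
D2: -4, -4, -4, -4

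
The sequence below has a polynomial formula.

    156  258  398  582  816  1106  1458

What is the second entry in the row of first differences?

140

First differences: 102, 140, 184, 234, 290, 352
Second differences: 38, 44, 50, 56, 62
Third differences: 6, 6, 6, 6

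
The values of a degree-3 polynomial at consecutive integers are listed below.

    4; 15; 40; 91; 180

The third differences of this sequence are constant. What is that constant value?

D1: 11, 25, 51, 89
D2: 14, 26, 38
D3: 12, 12

12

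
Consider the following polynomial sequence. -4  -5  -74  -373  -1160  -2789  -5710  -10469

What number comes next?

-1, -69, -299, -787, -1629, -2921, -4759
-68, -230, -488, -842, -1292, -1838
-162, -258, -354, -450, -546
-96, -96, -96, -96
Fourth differences constant at -96.
-546 − 96 = -642;  -1838 − 642 = -2480;  -4759 − 2480 = -7239;  -10469 − 7239 = -17708

-17708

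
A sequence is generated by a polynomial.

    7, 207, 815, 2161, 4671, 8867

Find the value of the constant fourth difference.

96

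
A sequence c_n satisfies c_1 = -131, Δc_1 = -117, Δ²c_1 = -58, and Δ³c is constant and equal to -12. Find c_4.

-668

Build the table forward from the leading diagonal:
Δ³: -12, -12, -12, -12
Δ²: -58, -70, -82, -94
Δ: -117, -175, -245, -327
c: -131, -248, -423, -668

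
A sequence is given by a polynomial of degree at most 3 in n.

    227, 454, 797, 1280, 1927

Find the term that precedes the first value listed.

92

D1: 227  343  483  647
D2: 116  140  164
D3: 24  24
The third differences are constant at 24.
Work back: 116 − 24 = 92;  227 − 92 = 135;  227 − 135 = 92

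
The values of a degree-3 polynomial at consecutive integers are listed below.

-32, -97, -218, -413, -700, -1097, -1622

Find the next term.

-2293

Δ: -65 , -121 , -195 , -287 , -397 , -525
Δ²: -56 , -74 , -92 , -110 , -128
Δ³: -18 , -18 , -18 , -18
The third differences are constant (-18).
-128 − 18 = -146;  -525 − 146 = -671;  -1622 − 671 = -2293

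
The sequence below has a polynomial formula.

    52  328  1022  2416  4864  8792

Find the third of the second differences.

1054

Δ: 276, 694, 1394, 2448, 3928
Δ²: 418, 700, 1054, 1480
Δ³: 282, 354, 426
Δ⁴: 72, 72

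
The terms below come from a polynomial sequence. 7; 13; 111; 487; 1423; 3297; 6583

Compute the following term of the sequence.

11851

D1: 6  98  376  936  1874  3286
D2: 92  278  560  938  1412
D3: 186  282  378  474
D4: 96  96  96
The fourth differences are constant (96).
474 + 96 = 570;  1412 + 570 = 1982;  3286 + 1982 = 5268;  6583 + 5268 = 11851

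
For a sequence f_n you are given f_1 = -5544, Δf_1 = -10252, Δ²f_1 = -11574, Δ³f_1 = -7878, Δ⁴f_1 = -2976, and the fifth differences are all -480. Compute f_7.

Build the table forward from the leading diagonal:
Δ⁵: -480, -480, -480, -480, -480, -480, -480
Δ⁴: -2976, -3456, -3936, -4416, -4896, -5376, -5856
Δ³: -7878, -10854, -14310, -18246, -22662, -27558, -32934
Δ²: -11574, -19452, -30306, -44616, -62862, -85524, -113082
Δ: -10252, -21826, -41278, -71584, -116200, -179062, -264586
f: -5544, -15796, -37622, -78900, -150484, -266684, -445746

-445746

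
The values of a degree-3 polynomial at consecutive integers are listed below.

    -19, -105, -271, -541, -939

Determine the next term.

-1489

Δ: -86 , -166 , -270 , -398
Δ²: -80 , -104 , -128
Δ³: -24 , -24
Third differences constant at -24.
-128 − 24 = -152;  -398 − 152 = -550;  -939 − 550 = -1489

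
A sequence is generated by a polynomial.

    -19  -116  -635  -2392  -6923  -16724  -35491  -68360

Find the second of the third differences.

-1536

First differences: -97, -519, -1757, -4531, -9801, -18767, -32869
Second differences: -422, -1238, -2774, -5270, -8966, -14102
Third differences: -816, -1536, -2496, -3696, -5136
Fourth differences: -720, -960, -1200, -1440
Fifth differences: -240, -240, -240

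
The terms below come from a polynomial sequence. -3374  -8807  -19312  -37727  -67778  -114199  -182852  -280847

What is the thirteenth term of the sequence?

-1562282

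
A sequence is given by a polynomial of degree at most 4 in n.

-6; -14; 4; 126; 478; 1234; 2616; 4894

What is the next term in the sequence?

8386

First differences: -8, 18, 122, 352, 756, 1382, 2278
Second differences: 26, 104, 230, 404, 626, 896
Third differences: 78, 126, 174, 222, 270
Fourth differences: 48, 48, 48, 48
Fourth differences constant at 48.
270 + 48 = 318;  896 + 318 = 1214;  2278 + 1214 = 3492;  4894 + 3492 = 8386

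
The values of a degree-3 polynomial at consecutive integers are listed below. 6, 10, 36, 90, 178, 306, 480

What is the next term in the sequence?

706

Δ: 4  26  54  88  128  174
Δ²: 22  28  34  40  46
Δ³: 6  6  6  6
Third differences constant at 6.
46 + 6 = 52;  174 + 52 = 226;  480 + 226 = 706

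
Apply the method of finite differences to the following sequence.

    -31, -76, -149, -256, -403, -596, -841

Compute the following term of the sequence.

First differences: -45, -73, -107, -147, -193, -245
Second differences: -28, -34, -40, -46, -52
Third differences: -6, -6, -6, -6
The third differences are constant (-6).
-52 − 6 = -58;  -245 − 58 = -303;  -841 − 303 = -1144

-1144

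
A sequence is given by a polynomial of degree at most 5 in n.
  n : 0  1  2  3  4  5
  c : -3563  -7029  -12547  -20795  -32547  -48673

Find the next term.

-70139

Δ: -3466 , -5518 , -8248 , -11752 , -16126
Δ²: -2052 , -2730 , -3504 , -4374
Δ³: -678 , -774 , -870
Δ⁴: -96 , -96
Fourth differences constant at -96.
-870 − 96 = -966;  -4374 − 966 = -5340;  -16126 − 5340 = -21466;  -48673 − 21466 = -70139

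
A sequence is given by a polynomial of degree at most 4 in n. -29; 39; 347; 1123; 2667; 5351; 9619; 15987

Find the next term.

Δ: 68  308  776  1544  2684  4268  6368
Δ²: 240  468  768  1140  1584  2100
Δ³: 228  300  372  444  516
Δ⁴: 72  72  72  72
Fourth differences constant at 72.
516 + 72 = 588;  2100 + 588 = 2688;  6368 + 2688 = 9056;  15987 + 9056 = 25043

25043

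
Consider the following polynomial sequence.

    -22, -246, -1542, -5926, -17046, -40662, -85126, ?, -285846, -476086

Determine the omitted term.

Using the first 7 terms:
-224, -1296, -4384, -11120, -23616, -44464
-1072, -3088, -6736, -12496, -20848
-2016, -3648, -5760, -8352
-1632, -2112, -2592
-480, -480
Constant fifth difference = -480.
Extend forward: -2592 − 480 = -3072;  -8352 − 3072 = -11424;  -20848 − 11424 = -32272;  -44464 − 32272 = -76736;  -85126 − 76736 = -161862

-161862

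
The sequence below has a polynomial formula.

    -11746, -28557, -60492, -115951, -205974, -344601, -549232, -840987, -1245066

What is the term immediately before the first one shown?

-3939

-16811  -31935  -55459  -90023  -138627  -204631  -291755  -404079
-15124  -23524  -34564  -48604  -66004  -87124  -112324
-8400  -11040  -14040  -17400  -21120  -25200
-2640  -3000  -3360  -3720  -4080
-360  -360  -360  -360
The fifth differences are constant at -360.
Work back: -2640 + 360 = -2280;  -8400 + 2280 = -6120;  -15124 + 6120 = -9004;  -16811 + 9004 = -7807;  -11746 + 7807 = -3939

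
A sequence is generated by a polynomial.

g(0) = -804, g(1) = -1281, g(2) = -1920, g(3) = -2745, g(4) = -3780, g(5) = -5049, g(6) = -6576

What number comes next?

First differences: -477  -639  -825  -1035  -1269  -1527
Second differences: -162  -186  -210  -234  -258
Third differences: -24  -24  -24  -24
The third differences are constant (-24).
-258 − 24 = -282;  -1527 − 282 = -1809;  -6576 − 1809 = -8385

-8385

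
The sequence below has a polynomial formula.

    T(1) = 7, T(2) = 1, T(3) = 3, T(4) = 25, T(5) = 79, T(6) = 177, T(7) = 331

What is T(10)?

Δ: -6 , 2 , 22 , 54 , 98 , 154
Δ²: 8 , 20 , 32 , 44 , 56
Δ³: 12 , 12 , 12 , 12
Third differences constant at 12.
56 + 12 = 68;  154 + 68 = 222;  331 + 222 = 553
68 + 12 = 80;  222 + 80 = 302;  553 + 302 = 855
80 + 12 = 92;  302 + 92 = 394;  855 + 394 = 1249

1249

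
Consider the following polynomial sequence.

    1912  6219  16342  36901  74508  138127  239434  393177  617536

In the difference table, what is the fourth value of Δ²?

26012

Δ: 4307, 10123, 20559, 37607, 63619, 101307, 153743, 224359
Δ²: 5816, 10436, 17048, 26012, 37688, 52436, 70616
Δ³: 4620, 6612, 8964, 11676, 14748, 18180
Δ⁴: 1992, 2352, 2712, 3072, 3432
Δ⁵: 360, 360, 360, 360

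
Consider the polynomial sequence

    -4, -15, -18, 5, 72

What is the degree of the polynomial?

3

Δ: -11, -3, 23, 67
Δ²: 8, 26, 44
Δ³: 18, 18
The third differences are constant, so the polynomial has degree 3.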